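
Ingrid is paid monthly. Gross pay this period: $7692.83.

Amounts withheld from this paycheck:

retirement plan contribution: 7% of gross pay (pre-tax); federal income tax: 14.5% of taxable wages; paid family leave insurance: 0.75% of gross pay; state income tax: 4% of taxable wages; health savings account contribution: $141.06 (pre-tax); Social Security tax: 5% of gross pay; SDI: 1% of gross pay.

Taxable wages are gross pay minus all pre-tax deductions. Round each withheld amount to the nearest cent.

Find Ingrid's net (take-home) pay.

$5196.55

Health savings account contribution: $141.06
Retirement plan contribution: $7692.83 × 0.07 = $538.50
Pre-tax total = $141.06 + $538.50 = $679.56
Taxable wages = $7692.83 − $679.56 = $7013.27
Federal income tax: $7013.27 × 0.145 = $1016.92
State income tax: $7013.27 × 0.04 = $280.53
Social Security tax: $7692.83 × 0.05 = $384.64
Paid family leave insurance: $7692.83 × 0.0075 = $57.70
SDI: $7692.83 × 0.01 = $76.93
Total deductions = $141.06 + $538.50 + $1016.92 + $280.53 + $384.64 + $57.70 + $76.93 = $2496.28
Net pay = $7692.83 − $2496.28 = $5196.55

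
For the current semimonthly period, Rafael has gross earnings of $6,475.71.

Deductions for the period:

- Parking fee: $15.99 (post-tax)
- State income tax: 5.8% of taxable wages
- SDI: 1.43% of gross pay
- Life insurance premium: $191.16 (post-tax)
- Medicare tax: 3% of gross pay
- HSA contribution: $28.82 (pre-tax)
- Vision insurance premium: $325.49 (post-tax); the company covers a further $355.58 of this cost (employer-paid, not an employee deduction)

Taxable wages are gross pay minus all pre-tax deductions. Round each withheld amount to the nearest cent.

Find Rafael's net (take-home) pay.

HSA contribution: $28.82
Taxable wages = $6,475.71 − $28.82 = $6,446.89
State income tax: $6,446.89 × 0.058 = $373.92
SDI: $6,475.71 × 0.0143 = $92.60
Medicare tax: $6,475.71 × 0.03 = $194.27
Parking fee: $15.99
Vision insurance premium: $325.49
Life insurance premium: $191.16
(Employer's $355.58 toward vision insurance premium is not withheld from the employee.)
Total deductions = $28.82 + $373.92 + $92.60 + $194.27 + $15.99 + $325.49 + $191.16 = $1,222.25
Net pay = $6,475.71 − $1,222.25 = $5,253.46

$5,253.46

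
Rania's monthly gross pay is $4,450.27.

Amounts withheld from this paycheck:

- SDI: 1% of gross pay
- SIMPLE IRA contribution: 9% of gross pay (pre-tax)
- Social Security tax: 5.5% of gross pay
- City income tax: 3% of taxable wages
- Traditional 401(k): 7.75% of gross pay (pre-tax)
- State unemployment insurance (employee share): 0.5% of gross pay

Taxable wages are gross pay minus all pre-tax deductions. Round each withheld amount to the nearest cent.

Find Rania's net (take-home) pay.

Traditional 401(k): $4,450.27 × 0.0775 = $344.90
SIMPLE IRA contribution: $4,450.27 × 0.09 = $400.52
Pre-tax total = $344.90 + $400.52 = $745.42
Taxable wages = $4,450.27 − $745.42 = $3,704.85
City income tax: $3,704.85 × 0.03 = $111.15
SDI: $4,450.27 × 0.01 = $44.50
Social Security tax: $4,450.27 × 0.055 = $244.76
State unemployment insurance (employee share): $4,450.27 × 0.005 = $22.25
Total deductions = $344.90 + $400.52 + $111.15 + $44.50 + $244.76 + $22.25 = $1,168.08
Net pay = $4,450.27 − $1,168.08 = $3,282.19

$3,282.19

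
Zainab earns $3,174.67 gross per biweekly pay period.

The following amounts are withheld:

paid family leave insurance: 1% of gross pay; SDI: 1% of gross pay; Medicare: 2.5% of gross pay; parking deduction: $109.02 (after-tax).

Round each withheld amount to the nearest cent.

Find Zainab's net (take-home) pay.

$2,922.78

SDI: $3,174.67 × 0.01 = $31.75
Medicare: $3,174.67 × 0.025 = $79.37
Paid family leave insurance: $3,174.67 × 0.01 = $31.75
Parking deduction: $109.02
Total deductions = $31.75 + $79.37 + $31.75 + $109.02 = $251.89
Net pay = $3,174.67 − $251.89 = $2,922.78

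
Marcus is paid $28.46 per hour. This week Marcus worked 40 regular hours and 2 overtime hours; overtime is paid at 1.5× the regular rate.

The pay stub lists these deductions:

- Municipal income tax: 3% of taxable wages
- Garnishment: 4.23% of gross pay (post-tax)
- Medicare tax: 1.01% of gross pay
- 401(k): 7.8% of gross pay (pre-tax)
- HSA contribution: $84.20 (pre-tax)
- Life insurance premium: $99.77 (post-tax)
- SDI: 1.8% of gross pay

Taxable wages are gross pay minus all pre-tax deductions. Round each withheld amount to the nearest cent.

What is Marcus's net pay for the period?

Regular pay: 40 × $28.46 = $1138.40
Overtime pay: 2 × $28.46 × 1.5 = $85.38
Gross pay = $1138.40 + $85.38 = $1223.78
401(k): $1223.78 × 0.078 = $95.45
HSA contribution: $84.20
Pre-tax total = $95.45 + $84.20 = $179.65
Taxable wages = $1223.78 − $179.65 = $1044.13
Municipal income tax: $1044.13 × 0.03 = $31.32
Medicare tax: $1223.78 × 0.0101 = $12.36
SDI: $1223.78 × 0.018 = $22.03
Life insurance premium: $99.77
Garnishment: $1223.78 × 0.0423 = $51.77
Total deductions = $95.45 + $84.20 + $31.32 + $12.36 + $22.03 + $99.77 + $51.77 = $396.90
Net pay = $1223.78 − $396.90 = $826.88

$826.88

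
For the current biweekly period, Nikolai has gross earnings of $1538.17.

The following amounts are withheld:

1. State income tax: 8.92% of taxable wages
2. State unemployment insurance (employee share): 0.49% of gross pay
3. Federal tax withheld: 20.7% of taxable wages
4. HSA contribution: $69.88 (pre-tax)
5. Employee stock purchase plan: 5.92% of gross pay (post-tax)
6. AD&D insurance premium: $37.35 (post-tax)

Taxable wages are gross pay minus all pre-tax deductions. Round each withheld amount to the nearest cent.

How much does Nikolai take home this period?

$897.43

HSA contribution: $69.88
Taxable wages = $1538.17 − $69.88 = $1468.29
State income tax: $1468.29 × 0.0892 = $130.97
Federal tax withheld: $1468.29 × 0.207 = $303.94
State unemployment insurance (employee share): $1538.17 × 0.0049 = $7.54
AD&D insurance premium: $37.35
Employee stock purchase plan: $1538.17 × 0.0592 = $91.06
Total deductions = $69.88 + $130.97 + $303.94 + $7.54 + $37.35 + $91.06 = $640.74
Net pay = $1538.17 − $640.74 = $897.43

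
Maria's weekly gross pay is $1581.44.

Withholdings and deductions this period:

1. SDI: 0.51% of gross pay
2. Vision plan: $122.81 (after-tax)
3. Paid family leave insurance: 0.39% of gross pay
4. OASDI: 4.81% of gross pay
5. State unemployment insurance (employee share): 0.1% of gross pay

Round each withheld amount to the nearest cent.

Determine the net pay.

OASDI: $1581.44 × 0.0481 = $76.07
Paid family leave insurance: $1581.44 × 0.0039 = $6.17
State unemployment insurance (employee share): $1581.44 × 0.001 = $1.58
SDI: $1581.44 × 0.0051 = $8.07
Vision plan: $122.81
Total deductions = $76.07 + $6.17 + $1.58 + $8.07 + $122.81 = $214.70
Net pay = $1581.44 − $214.70 = $1366.74

$1366.74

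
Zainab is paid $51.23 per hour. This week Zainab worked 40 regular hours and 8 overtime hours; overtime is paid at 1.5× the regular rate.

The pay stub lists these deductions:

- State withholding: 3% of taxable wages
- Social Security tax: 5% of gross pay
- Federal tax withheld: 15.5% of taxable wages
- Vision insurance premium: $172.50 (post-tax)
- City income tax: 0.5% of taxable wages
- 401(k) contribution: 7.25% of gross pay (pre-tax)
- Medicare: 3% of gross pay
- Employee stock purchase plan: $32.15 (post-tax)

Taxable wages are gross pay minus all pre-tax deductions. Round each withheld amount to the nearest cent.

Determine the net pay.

$1583.60

Regular pay: 40 × $51.23 = $2049.20
Overtime pay: 8 × $51.23 × 1.5 = $614.76
Gross pay = $2049.20 + $614.76 = $2663.96
401(k) contribution: $2663.96 × 0.0725 = $193.14
Taxable wages = $2663.96 − $193.14 = $2470.82
City income tax: $2470.82 × 0.005 = $12.35
Federal tax withheld: $2470.82 × 0.155 = $382.98
State withholding: $2470.82 × 0.03 = $74.12
Medicare: $2663.96 × 0.03 = $79.92
Social Security tax: $2663.96 × 0.05 = $133.20
Vision insurance premium: $172.50
Employee stock purchase plan: $32.15
Total deductions = $193.14 + $12.35 + $382.98 + $74.12 + $79.92 + $133.20 + $172.50 + $32.15 = $1080.36
Net pay = $2663.96 − $1080.36 = $1583.60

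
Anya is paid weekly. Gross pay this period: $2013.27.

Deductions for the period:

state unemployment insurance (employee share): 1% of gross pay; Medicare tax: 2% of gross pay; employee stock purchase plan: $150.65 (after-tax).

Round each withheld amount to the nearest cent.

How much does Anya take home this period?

State unemployment insurance (employee share): $2013.27 × 0.01 = $20.13
Medicare tax: $2013.27 × 0.02 = $40.27
Employee stock purchase plan: $150.65
Total deductions = $20.13 + $40.27 + $150.65 = $211.05
Net pay = $2013.27 − $211.05 = $1802.22

$1802.22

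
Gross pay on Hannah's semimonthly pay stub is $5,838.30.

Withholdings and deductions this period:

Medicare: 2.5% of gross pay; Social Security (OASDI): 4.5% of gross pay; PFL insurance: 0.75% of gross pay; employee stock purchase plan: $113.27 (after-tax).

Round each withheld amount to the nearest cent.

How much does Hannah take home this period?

$5,272.56

PFL insurance: $5,838.30 × 0.0075 = $43.79
Medicare: $5,838.30 × 0.025 = $145.96
Social Security (OASDI): $5,838.30 × 0.045 = $262.72
Employee stock purchase plan: $113.27
Total deductions = $43.79 + $145.96 + $262.72 + $113.27 = $565.74
Net pay = $5,838.30 − $565.74 = $5,272.56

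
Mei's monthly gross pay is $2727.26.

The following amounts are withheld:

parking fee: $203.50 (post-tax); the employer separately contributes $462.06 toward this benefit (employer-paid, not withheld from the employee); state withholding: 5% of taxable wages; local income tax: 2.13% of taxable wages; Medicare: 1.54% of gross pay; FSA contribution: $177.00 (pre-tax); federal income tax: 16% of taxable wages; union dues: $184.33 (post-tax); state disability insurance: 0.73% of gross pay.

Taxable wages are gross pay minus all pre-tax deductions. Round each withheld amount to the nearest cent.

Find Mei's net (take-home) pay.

FSA contribution: $177.00
Taxable wages = $2727.26 − $177.00 = $2550.26
Federal income tax: $2550.26 × 0.16 = $408.04
State withholding: $2550.26 × 0.05 = $127.51
Local income tax: $2550.26 × 0.0213 = $54.32
State disability insurance: $2727.26 × 0.0073 = $19.91
Medicare: $2727.26 × 0.0154 = $42.00
Union dues: $184.33
Parking fee: $203.50
(Employer's $462.06 toward parking fee is not withheld from the employee.)
Total deductions = $177.00 + $408.04 + $127.51 + $54.32 + $19.91 + $42.00 + $184.33 + $203.50 = $1216.61
Net pay = $2727.26 − $1216.61 = $1510.65

$1510.65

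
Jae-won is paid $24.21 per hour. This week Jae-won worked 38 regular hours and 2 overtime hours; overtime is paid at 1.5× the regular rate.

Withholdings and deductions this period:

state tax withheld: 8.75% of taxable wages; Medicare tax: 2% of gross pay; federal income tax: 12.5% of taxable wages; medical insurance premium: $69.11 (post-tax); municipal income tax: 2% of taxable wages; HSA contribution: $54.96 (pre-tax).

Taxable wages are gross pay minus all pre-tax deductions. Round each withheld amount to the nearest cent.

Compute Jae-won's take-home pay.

Regular pay: 38 × $24.21 = $919.98
Overtime pay: 2 × $24.21 × 1.5 = $72.63
Gross pay = $919.98 + $72.63 = $992.61
HSA contribution: $54.96
Taxable wages = $992.61 − $54.96 = $937.65
Federal income tax: $937.65 × 0.125 = $117.21
State tax withheld: $937.65 × 0.0875 = $82.04
Municipal income tax: $937.65 × 0.02 = $18.75
Medicare tax: $992.61 × 0.02 = $19.85
Medical insurance premium: $69.11
Total deductions = $54.96 + $117.21 + $82.04 + $18.75 + $19.85 + $69.11 = $361.92
Net pay = $992.61 − $361.92 = $630.69

$630.69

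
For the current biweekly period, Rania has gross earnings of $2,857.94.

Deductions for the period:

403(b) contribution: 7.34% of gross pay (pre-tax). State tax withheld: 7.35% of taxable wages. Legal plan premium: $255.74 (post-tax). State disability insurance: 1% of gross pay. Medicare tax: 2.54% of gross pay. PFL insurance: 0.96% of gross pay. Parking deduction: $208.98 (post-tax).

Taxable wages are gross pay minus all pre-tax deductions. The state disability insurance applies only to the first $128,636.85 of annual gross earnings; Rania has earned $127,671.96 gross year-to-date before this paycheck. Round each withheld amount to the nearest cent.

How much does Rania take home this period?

$1,879.13

403(b) contribution: $2,857.94 × 0.0734 = $209.77
Taxable wages = $2,857.94 − $209.77 = $2,648.17
State tax withheld: $2,648.17 × 0.0735 = $194.64
PFL insurance: $2,857.94 × 0.0096 = $27.44
State disability insurance: only $128,636.85 − $127,671.96 = $964.89 of this check is subject → $964.89 × 0.01 = $9.65
Medicare tax: $2,857.94 × 0.0254 = $72.59
Parking deduction: $208.98
Legal plan premium: $255.74
Total deductions = $209.77 + $194.64 + $27.44 + $9.65 + $72.59 + $208.98 + $255.74 = $978.81
Net pay = $2,857.94 − $978.81 = $1,879.13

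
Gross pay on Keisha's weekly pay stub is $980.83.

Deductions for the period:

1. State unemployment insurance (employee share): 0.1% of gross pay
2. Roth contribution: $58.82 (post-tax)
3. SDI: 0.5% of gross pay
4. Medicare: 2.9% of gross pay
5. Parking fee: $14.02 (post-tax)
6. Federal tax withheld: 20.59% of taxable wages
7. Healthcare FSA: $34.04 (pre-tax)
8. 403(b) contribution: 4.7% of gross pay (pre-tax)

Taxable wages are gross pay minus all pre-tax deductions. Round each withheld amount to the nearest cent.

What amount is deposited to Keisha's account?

$608.08

403(b) contribution: $980.83 × 0.047 = $46.10
Healthcare FSA: $34.04
Pre-tax total = $46.10 + $34.04 = $80.14
Taxable wages = $980.83 − $80.14 = $900.69
Federal tax withheld: $900.69 × 0.2059 = $185.45
Medicare: $980.83 × 0.029 = $28.44
State unemployment insurance (employee share): $980.83 × 0.001 = $0.98
SDI: $980.83 × 0.005 = $4.90
Parking fee: $14.02
Roth contribution: $58.82
Total deductions = $46.10 + $34.04 + $185.45 + $28.44 + $0.98 + $4.90 + $14.02 + $58.82 = $372.75
Net pay = $980.83 − $372.75 = $608.08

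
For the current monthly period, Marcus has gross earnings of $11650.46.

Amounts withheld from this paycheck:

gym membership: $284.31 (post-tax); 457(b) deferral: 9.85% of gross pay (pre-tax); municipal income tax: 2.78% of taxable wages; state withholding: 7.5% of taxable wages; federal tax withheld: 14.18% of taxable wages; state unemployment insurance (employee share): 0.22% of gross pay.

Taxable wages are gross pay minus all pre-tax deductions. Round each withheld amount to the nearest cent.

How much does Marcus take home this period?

457(b) deferral: $11650.46 × 0.0985 = $1147.57
Taxable wages = $11650.46 − $1147.57 = $10502.89
Municipal income tax: $10502.89 × 0.0278 = $291.98
Federal tax withheld: $10502.89 × 0.1418 = $1489.31
State withholding: $10502.89 × 0.075 = $787.72
State unemployment insurance (employee share): $11650.46 × 0.0022 = $25.63
Gym membership: $284.31
Total deductions = $1147.57 + $291.98 + $1489.31 + $787.72 + $25.63 + $284.31 = $4026.52
Net pay = $11650.46 − $4026.52 = $7623.94

$7623.94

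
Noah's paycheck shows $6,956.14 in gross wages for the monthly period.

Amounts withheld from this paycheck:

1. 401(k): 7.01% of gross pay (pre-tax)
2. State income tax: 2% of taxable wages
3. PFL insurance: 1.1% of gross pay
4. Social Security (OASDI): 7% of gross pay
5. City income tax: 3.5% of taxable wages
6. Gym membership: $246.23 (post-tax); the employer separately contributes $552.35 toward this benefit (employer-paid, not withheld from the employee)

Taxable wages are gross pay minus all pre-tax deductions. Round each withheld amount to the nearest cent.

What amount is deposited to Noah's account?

$5,303.06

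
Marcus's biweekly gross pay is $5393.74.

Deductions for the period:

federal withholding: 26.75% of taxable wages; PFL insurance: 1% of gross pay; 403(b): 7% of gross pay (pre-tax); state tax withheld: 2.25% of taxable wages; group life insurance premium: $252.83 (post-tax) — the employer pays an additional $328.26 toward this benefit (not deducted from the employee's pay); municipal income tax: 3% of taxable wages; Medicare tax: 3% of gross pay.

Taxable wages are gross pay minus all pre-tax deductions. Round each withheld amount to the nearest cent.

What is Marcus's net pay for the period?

$2942.42

403(b): $5393.74 × 0.07 = $377.56
Taxable wages = $5393.74 − $377.56 = $5016.18
Federal withholding: $5016.18 × 0.2675 = $1341.83
State tax withheld: $5016.18 × 0.0225 = $112.86
Municipal income tax: $5016.18 × 0.03 = $150.49
Medicare tax: $5393.74 × 0.03 = $161.81
PFL insurance: $5393.74 × 0.01 = $53.94
Group life insurance premium: $252.83
(Employer's $328.26 toward group life insurance premium is not withheld from the employee.)
Total deductions = $377.56 + $1341.83 + $112.86 + $150.49 + $161.81 + $53.94 + $252.83 = $2451.32
Net pay = $5393.74 − $2451.32 = $2942.42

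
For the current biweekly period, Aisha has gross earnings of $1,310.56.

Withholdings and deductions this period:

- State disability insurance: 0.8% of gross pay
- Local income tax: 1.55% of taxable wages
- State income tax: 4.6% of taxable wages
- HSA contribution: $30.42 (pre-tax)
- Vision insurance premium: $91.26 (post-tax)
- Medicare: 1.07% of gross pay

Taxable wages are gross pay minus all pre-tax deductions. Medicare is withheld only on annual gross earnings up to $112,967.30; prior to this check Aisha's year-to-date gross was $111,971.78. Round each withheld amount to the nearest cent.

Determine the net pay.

$1,089.02

HSA contribution: $30.42
Taxable wages = $1,310.56 − $30.42 = $1,280.14
Local income tax: $1,280.14 × 0.0155 = $19.84
State income tax: $1,280.14 × 0.046 = $58.89
Medicare: only $112,967.30 − $111,971.78 = $995.52 of this check is subject → $995.52 × 0.0107 = $10.65
State disability insurance: $1,310.56 × 0.008 = $10.48
Vision insurance premium: $91.26
Total deductions = $30.42 + $19.84 + $58.89 + $10.65 + $10.48 + $91.26 = $221.54
Net pay = $1,310.56 − $221.54 = $1,089.02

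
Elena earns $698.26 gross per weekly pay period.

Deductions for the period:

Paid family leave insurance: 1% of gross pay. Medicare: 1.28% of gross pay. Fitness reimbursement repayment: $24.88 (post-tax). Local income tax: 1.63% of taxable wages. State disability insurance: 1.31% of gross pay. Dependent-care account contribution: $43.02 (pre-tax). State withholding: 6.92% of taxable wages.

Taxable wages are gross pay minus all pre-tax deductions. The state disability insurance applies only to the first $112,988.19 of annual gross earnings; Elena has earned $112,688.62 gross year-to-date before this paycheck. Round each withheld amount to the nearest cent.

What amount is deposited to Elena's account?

Dependent-care account contribution: $43.02
Taxable wages = $698.26 − $43.02 = $655.24
Local income tax: $655.24 × 0.0163 = $10.68
State withholding: $655.24 × 0.0692 = $45.34
Paid family leave insurance: $698.26 × 0.01 = $6.98
Medicare: $698.26 × 0.0128 = $8.94
State disability insurance: only $112,988.19 − $112,688.62 = $299.57 of this check is subject → $299.57 × 0.0131 = $3.92
Fitness reimbursement repayment: $24.88
Total deductions = $43.02 + $10.68 + $45.34 + $6.98 + $8.94 + $3.92 + $24.88 = $143.76
Net pay = $698.26 − $143.76 = $554.50

$554.50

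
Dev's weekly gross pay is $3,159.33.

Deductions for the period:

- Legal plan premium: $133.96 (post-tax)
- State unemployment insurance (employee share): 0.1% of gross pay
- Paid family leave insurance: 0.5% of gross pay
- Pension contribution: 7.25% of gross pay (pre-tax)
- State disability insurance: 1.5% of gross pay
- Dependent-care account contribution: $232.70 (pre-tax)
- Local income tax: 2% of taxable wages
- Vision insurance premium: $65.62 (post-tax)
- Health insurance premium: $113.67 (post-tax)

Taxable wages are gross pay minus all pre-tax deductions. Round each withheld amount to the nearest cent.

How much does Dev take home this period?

Dependent-care account contribution: $232.70
Pension contribution: $3,159.33 × 0.0725 = $229.05
Pre-tax total = $232.70 + $229.05 = $461.75
Taxable wages = $3,159.33 − $461.75 = $2,697.58
Local income tax: $2,697.58 × 0.02 = $53.95
State unemployment insurance (employee share): $3,159.33 × 0.001 = $3.16
State disability insurance: $3,159.33 × 0.015 = $47.39
Paid family leave insurance: $3,159.33 × 0.005 = $15.80
Health insurance premium: $113.67
Legal plan premium: $133.96
Vision insurance premium: $65.62
Total deductions = $232.70 + $229.05 + $53.95 + $3.16 + $47.39 + $15.80 + $113.67 + $133.96 + $65.62 = $895.30
Net pay = $3,159.33 − $895.30 = $2,264.03

$2,264.03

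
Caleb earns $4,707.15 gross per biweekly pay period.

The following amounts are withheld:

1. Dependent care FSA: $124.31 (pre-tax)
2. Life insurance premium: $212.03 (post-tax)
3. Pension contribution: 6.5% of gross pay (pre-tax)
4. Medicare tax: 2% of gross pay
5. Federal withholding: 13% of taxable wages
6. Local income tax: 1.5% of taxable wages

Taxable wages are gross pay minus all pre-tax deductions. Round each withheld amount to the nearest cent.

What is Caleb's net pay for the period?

$3,350.57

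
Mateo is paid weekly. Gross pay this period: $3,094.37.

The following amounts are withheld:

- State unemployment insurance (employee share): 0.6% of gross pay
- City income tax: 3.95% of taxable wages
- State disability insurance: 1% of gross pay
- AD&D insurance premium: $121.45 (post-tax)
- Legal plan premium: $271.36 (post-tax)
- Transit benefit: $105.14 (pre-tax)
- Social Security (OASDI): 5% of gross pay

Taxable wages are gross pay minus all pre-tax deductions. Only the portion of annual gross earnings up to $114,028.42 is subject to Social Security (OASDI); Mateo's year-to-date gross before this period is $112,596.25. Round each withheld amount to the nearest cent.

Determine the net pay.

Transit benefit: $105.14
Taxable wages = $3,094.37 − $105.14 = $2,989.23
City income tax: $2,989.23 × 0.0395 = $118.07
State disability insurance: $3,094.37 × 0.01 = $30.94
State unemployment insurance (employee share): $3,094.37 × 0.006 = $18.57
Social Security (OASDI): only $114,028.42 − $112,596.25 = $1,432.17 of this check is subject → $1,432.17 × 0.05 = $71.61
Legal plan premium: $271.36
AD&D insurance premium: $121.45
Total deductions = $105.14 + $118.07 + $30.94 + $18.57 + $71.61 + $271.36 + $121.45 = $737.14
Net pay = $3,094.37 − $737.14 = $2,357.23

$2,357.23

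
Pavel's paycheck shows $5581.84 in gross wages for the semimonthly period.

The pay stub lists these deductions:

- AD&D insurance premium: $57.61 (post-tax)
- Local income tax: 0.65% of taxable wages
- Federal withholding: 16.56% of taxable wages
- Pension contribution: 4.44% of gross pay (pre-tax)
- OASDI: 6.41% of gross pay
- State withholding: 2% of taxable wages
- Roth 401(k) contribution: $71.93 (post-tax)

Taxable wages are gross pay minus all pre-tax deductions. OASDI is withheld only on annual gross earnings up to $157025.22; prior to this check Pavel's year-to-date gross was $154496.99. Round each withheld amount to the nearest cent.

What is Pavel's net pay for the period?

$4017.75

Pension contribution: $5581.84 × 0.0444 = $247.83
Taxable wages = $5581.84 − $247.83 = $5334.01
Federal withholding: $5334.01 × 0.1656 = $883.31
State withholding: $5334.01 × 0.02 = $106.68
Local income tax: $5334.01 × 0.0065 = $34.67
OASDI: only $157025.22 − $154496.99 = $2528.23 of this check is subject → $2528.23 × 0.0641 = $162.06
AD&D insurance premium: $57.61
Roth 401(k) contribution: $71.93
Total deductions = $247.83 + $883.31 + $106.68 + $34.67 + $162.06 + $57.61 + $71.93 = $1564.09
Net pay = $5581.84 − $1564.09 = $4017.75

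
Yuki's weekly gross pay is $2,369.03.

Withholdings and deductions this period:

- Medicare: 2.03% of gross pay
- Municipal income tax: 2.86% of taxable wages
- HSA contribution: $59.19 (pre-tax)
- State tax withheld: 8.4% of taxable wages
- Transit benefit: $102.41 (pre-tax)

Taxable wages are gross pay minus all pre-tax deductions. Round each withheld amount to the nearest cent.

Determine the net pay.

Transit benefit: $102.41
HSA contribution: $59.19
Pre-tax total = $102.41 + $59.19 = $161.60
Taxable wages = $2,369.03 − $161.60 = $2,207.43
Municipal income tax: $2,207.43 × 0.0286 = $63.13
State tax withheld: $2,207.43 × 0.084 = $185.42
Medicare: $2,369.03 × 0.0203 = $48.09
Total deductions = $102.41 + $59.19 + $63.13 + $185.42 + $48.09 = $458.24
Net pay = $2,369.03 − $458.24 = $1,910.79

$1,910.79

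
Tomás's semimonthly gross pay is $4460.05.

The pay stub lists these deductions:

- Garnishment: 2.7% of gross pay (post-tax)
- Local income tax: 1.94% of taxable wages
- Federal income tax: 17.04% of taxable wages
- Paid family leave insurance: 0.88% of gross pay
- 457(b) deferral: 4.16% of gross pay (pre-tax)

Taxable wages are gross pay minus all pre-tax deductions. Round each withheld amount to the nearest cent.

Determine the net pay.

457(b) deferral: $4460.05 × 0.0416 = $185.54
Taxable wages = $4460.05 − $185.54 = $4274.51
Federal income tax: $4274.51 × 0.1704 = $728.38
Local income tax: $4274.51 × 0.0194 = $82.93
Paid family leave insurance: $4460.05 × 0.0088 = $39.25
Garnishment: $4460.05 × 0.027 = $120.42
Total deductions = $185.54 + $728.38 + $82.93 + $39.25 + $120.42 = $1156.52
Net pay = $4460.05 − $1156.52 = $3303.53

$3303.53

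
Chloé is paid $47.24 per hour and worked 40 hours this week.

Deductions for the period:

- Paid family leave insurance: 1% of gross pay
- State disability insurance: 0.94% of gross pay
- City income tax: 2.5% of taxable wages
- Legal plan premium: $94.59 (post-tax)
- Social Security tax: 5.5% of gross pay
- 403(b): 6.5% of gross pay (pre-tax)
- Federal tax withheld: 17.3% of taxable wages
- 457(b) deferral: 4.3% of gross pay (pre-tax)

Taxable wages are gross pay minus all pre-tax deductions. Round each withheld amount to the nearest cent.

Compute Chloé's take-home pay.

Gross pay: 40 × $47.24 = $1,889.60
457(b) deferral: $1,889.60 × 0.043 = $81.25
403(b): $1,889.60 × 0.065 = $122.82
Pre-tax total = $81.25 + $122.82 = $204.07
Taxable wages = $1,889.60 − $204.07 = $1,685.53
Federal tax withheld: $1,685.53 × 0.173 = $291.60
City income tax: $1,685.53 × 0.025 = $42.14
Social Security tax: $1,889.60 × 0.055 = $103.93
Paid family leave insurance: $1,889.60 × 0.01 = $18.90
State disability insurance: $1,889.60 × 0.0094 = $17.76
Legal plan premium: $94.59
Total deductions = $81.25 + $122.82 + $291.60 + $42.14 + $103.93 + $18.90 + $17.76 + $94.59 = $772.99
Net pay = $1,889.60 − $772.99 = $1,116.61

$1,116.61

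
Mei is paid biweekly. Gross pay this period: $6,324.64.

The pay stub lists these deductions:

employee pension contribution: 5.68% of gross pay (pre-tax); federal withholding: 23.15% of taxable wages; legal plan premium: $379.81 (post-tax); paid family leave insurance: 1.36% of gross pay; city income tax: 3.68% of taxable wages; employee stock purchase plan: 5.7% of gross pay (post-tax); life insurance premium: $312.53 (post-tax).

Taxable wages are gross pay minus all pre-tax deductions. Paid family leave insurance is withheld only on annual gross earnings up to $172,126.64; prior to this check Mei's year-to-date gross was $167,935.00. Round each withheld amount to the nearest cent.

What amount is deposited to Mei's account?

Employee pension contribution: $6,324.64 × 0.0568 = $359.24
Taxable wages = $6,324.64 − $359.24 = $5,965.40
Federal withholding: $5,965.40 × 0.2315 = $1,380.99
City income tax: $5,965.40 × 0.0368 = $219.53
Paid family leave insurance: only $172,126.64 − $167,935.00 = $4,191.64 of this check is subject → $4,191.64 × 0.0136 = $57.01
Legal plan premium: $379.81
Life insurance premium: $312.53
Employee stock purchase plan: $6,324.64 × 0.057 = $360.50
Total deductions = $359.24 + $1,380.99 + $219.53 + $57.01 + $379.81 + $312.53 + $360.50 = $3,069.61
Net pay = $6,324.64 − $3,069.61 = $3,255.03

$3,255.03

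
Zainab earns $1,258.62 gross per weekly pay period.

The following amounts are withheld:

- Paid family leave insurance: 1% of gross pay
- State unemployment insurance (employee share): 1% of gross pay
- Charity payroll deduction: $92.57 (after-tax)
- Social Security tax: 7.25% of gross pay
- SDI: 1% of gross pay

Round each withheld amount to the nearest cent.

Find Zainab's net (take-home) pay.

$1,037.03

State unemployment insurance (employee share): $1,258.62 × 0.01 = $12.59
Paid family leave insurance: $1,258.62 × 0.01 = $12.59
Social Security tax: $1,258.62 × 0.0725 = $91.25
SDI: $1,258.62 × 0.01 = $12.59
Charity payroll deduction: $92.57
Total deductions = $12.59 + $12.59 + $91.25 + $12.59 + $92.57 = $221.59
Net pay = $1,258.62 − $221.59 = $1,037.03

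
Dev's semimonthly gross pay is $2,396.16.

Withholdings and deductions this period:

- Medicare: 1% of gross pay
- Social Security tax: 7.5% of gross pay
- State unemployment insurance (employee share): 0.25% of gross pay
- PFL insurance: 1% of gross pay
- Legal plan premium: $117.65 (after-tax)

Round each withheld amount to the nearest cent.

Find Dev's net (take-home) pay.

$2,044.89

Social Security tax: $2,396.16 × 0.075 = $179.71
PFL insurance: $2,396.16 × 0.01 = $23.96
Medicare: $2,396.16 × 0.01 = $23.96
State unemployment insurance (employee share): $2,396.16 × 0.0025 = $5.99
Legal plan premium: $117.65
Total deductions = $179.71 + $23.96 + $23.96 + $5.99 + $117.65 = $351.27
Net pay = $2,396.16 − $351.27 = $2,044.89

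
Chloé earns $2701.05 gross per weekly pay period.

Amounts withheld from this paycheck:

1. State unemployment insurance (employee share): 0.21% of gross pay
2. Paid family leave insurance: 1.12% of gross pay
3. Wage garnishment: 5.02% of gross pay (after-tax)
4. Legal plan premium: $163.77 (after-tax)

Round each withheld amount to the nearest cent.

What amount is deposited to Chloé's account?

$2365.77

State unemployment insurance (employee share): $2701.05 × 0.0021 = $5.67
Paid family leave insurance: $2701.05 × 0.0112 = $30.25
Wage garnishment: $2701.05 × 0.0502 = $135.59
Legal plan premium: $163.77
Total deductions = $5.67 + $30.25 + $135.59 + $163.77 = $335.28
Net pay = $2701.05 − $335.28 = $2365.77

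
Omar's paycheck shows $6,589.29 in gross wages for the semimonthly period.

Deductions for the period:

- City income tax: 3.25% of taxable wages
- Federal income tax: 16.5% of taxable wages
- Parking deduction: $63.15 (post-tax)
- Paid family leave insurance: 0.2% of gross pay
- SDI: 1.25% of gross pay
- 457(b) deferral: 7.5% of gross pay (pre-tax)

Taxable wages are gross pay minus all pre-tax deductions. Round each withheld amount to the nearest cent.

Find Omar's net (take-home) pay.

$4,732.61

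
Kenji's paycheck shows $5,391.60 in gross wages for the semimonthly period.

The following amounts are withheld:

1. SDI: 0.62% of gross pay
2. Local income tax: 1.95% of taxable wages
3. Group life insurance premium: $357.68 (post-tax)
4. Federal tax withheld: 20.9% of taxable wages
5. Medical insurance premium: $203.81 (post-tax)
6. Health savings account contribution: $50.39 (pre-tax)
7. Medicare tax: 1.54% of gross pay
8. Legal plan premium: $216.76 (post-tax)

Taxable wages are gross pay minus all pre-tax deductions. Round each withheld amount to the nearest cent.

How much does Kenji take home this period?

$3,226.04

Health savings account contribution: $50.39
Taxable wages = $5,391.60 − $50.39 = $5,341.21
Federal tax withheld: $5,341.21 × 0.209 = $1,116.31
Local income tax: $5,341.21 × 0.0195 = $104.15
SDI: $5,391.60 × 0.0062 = $33.43
Medicare tax: $5,391.60 × 0.0154 = $83.03
Medical insurance premium: $203.81
Legal plan premium: $216.76
Group life insurance premium: $357.68
Total deductions = $50.39 + $1,116.31 + $104.15 + $33.43 + $83.03 + $203.81 + $216.76 + $357.68 = $2,165.56
Net pay = $5,391.60 − $2,165.56 = $3,226.04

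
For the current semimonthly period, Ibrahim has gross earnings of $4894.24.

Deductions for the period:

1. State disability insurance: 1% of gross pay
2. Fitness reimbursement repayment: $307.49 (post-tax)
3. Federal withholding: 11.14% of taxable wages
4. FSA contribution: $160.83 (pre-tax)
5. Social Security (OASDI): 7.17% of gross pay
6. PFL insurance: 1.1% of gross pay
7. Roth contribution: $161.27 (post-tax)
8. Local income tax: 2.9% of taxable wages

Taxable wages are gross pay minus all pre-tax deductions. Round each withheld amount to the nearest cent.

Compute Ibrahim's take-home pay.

$3146.38

FSA contribution: $160.83
Taxable wages = $4894.24 − $160.83 = $4733.41
Federal withholding: $4733.41 × 0.1114 = $527.30
Local income tax: $4733.41 × 0.029 = $137.27
PFL insurance: $4894.24 × 0.011 = $53.84
State disability insurance: $4894.24 × 0.01 = $48.94
Social Security (OASDI): $4894.24 × 0.0717 = $350.92
Fitness reimbursement repayment: $307.49
Roth contribution: $161.27
Total deductions = $160.83 + $527.30 + $137.27 + $53.84 + $48.94 + $350.92 + $307.49 + $161.27 = $1747.86
Net pay = $4894.24 − $1747.86 = $3146.38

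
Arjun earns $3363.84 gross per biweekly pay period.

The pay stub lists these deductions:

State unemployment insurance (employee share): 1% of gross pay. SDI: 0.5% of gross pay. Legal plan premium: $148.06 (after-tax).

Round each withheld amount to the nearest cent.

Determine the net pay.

State unemployment insurance (employee share): $3363.84 × 0.01 = $33.64
SDI: $3363.84 × 0.005 = $16.82
Legal plan premium: $148.06
Total deductions = $33.64 + $16.82 + $148.06 = $198.52
Net pay = $3363.84 − $198.52 = $3165.32

$3165.32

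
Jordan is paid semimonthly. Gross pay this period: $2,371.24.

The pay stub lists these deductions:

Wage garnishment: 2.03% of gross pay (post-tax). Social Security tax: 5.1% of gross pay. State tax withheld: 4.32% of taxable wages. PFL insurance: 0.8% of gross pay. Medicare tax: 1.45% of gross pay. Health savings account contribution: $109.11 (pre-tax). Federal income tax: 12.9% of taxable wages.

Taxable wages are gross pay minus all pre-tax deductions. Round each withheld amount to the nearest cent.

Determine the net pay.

Health savings account contribution: $109.11
Taxable wages = $2,371.24 − $109.11 = $2,262.13
State tax withheld: $2,262.13 × 0.0432 = $97.72
Federal income tax: $2,262.13 × 0.129 = $291.81
Social Security tax: $2,371.24 × 0.051 = $120.93
PFL insurance: $2,371.24 × 0.008 = $18.97
Medicare tax: $2,371.24 × 0.0145 = $34.38
Wage garnishment: $2,371.24 × 0.0203 = $48.14
Total deductions = $109.11 + $97.72 + $291.81 + $120.93 + $18.97 + $34.38 + $48.14 = $721.06
Net pay = $2,371.24 − $721.06 = $1,650.18

$1,650.18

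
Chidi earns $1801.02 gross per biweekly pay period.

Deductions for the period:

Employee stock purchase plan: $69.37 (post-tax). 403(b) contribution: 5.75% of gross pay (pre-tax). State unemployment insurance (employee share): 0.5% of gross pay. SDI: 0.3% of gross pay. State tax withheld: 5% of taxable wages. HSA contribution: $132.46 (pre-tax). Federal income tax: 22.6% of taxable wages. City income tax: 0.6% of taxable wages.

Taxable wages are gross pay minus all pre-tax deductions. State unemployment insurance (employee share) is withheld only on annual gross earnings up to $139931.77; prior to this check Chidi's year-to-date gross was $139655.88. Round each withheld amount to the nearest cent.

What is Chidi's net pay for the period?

HSA contribution: $132.46
403(b) contribution: $1801.02 × 0.0575 = $103.56
Pre-tax total = $132.46 + $103.56 = $236.02
Taxable wages = $1801.02 − $236.02 = $1565.00
Federal income tax: $1565.00 × 0.226 = $353.69
State tax withheld: $1565.00 × 0.05 = $78.25
City income tax: $1565.00 × 0.006 = $9.39
SDI: $1801.02 × 0.003 = $5.40
State unemployment insurance (employee share): only $139931.77 − $139655.88 = $275.89 of this check is subject → $275.89 × 0.005 = $1.38
Employee stock purchase plan: $69.37
Total deductions = $132.46 + $103.56 + $353.69 + $78.25 + $9.39 + $5.40 + $1.38 + $69.37 = $753.50
Net pay = $1801.02 − $753.50 = $1047.52

$1047.52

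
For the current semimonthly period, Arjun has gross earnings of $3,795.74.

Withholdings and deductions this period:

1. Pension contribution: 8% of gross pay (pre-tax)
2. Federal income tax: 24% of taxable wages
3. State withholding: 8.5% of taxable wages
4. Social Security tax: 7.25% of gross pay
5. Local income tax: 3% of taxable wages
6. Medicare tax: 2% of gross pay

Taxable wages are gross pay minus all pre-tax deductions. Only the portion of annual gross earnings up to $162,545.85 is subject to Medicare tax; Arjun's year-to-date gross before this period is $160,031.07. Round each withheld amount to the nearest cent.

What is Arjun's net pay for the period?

$1,926.90

Pension contribution: $3,795.74 × 0.08 = $303.66
Taxable wages = $3,795.74 − $303.66 = $3,492.08
Federal income tax: $3,492.08 × 0.24 = $838.10
Local income tax: $3,492.08 × 0.03 = $104.76
State withholding: $3,492.08 × 0.085 = $296.83
Medicare tax: only $162,545.85 − $160,031.07 = $2,514.78 of this check is subject → $2,514.78 × 0.02 = $50.30
Social Security tax: $3,795.74 × 0.0725 = $275.19
Total deductions = $303.66 + $838.10 + $104.76 + $296.83 + $50.30 + $275.19 = $1,868.84
Net pay = $3,795.74 − $1,868.84 = $1,926.90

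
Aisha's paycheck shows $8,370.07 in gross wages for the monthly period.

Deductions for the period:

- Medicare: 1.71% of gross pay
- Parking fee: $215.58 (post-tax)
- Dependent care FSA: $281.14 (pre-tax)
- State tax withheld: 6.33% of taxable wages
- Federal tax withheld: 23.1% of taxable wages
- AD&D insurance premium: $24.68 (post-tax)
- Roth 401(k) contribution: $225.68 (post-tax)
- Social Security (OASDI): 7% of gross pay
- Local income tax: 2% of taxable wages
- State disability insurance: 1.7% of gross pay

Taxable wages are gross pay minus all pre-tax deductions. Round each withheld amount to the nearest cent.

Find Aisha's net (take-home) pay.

Dependent care FSA: $281.14
Taxable wages = $8,370.07 − $281.14 = $8,088.93
Local income tax: $8,088.93 × 0.02 = $161.78
Federal tax withheld: $8,088.93 × 0.231 = $1,868.54
State tax withheld: $8,088.93 × 0.0633 = $512.03
State disability insurance: $8,370.07 × 0.017 = $142.29
Medicare: $8,370.07 × 0.0171 = $143.13
Social Security (OASDI): $8,370.07 × 0.07 = $585.90
Parking fee: $215.58
Roth 401(k) contribution: $225.68
AD&D insurance premium: $24.68
Total deductions = $281.14 + $161.78 + $1,868.54 + $512.03 + $142.29 + $143.13 + $585.90 + $215.58 + $225.68 + $24.68 = $4,160.75
Net pay = $8,370.07 − $4,160.75 = $4,209.32

$4,209.32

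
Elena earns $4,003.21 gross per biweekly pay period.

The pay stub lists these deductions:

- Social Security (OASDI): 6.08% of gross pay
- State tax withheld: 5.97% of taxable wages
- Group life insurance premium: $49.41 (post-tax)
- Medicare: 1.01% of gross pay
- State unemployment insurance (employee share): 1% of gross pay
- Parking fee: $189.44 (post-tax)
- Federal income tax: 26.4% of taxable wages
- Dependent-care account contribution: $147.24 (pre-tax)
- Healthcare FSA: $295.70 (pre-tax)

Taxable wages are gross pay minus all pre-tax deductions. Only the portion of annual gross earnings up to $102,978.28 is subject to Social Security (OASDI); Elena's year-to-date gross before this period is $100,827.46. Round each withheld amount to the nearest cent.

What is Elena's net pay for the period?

Healthcare FSA: $295.70
Dependent-care account contribution: $147.24
Pre-tax total = $295.70 + $147.24 = $442.94
Taxable wages = $4,003.21 − $442.94 = $3,560.27
State tax withheld: $3,560.27 × 0.0597 = $212.55
Federal income tax: $3,560.27 × 0.264 = $939.91
State unemployment insurance (employee share): $4,003.21 × 0.01 = $40.03
Social Security (OASDI): only $102,978.28 − $100,827.46 = $2,150.82 of this check is subject → $2,150.82 × 0.0608 = $130.77
Medicare: $4,003.21 × 0.0101 = $40.43
Parking fee: $189.44
Group life insurance premium: $49.41
Total deductions = $295.70 + $147.24 + $212.55 + $939.91 + $40.03 + $130.77 + $40.43 + $189.44 + $49.41 = $2,045.48
Net pay = $4,003.21 − $2,045.48 = $1,957.73

$1,957.73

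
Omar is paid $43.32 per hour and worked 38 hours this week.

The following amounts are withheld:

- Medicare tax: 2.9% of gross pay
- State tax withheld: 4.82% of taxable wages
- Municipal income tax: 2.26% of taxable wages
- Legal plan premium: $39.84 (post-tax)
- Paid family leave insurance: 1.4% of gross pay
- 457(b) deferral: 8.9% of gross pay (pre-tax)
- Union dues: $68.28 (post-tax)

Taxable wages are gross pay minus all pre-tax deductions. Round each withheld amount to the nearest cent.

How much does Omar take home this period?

$1,214.57

Gross pay: 38 × $43.32 = $1,646.16
457(b) deferral: $1,646.16 × 0.089 = $146.51
Taxable wages = $1,646.16 − $146.51 = $1,499.65
State tax withheld: $1,499.65 × 0.0482 = $72.28
Municipal income tax: $1,499.65 × 0.0226 = $33.89
Paid family leave insurance: $1,646.16 × 0.014 = $23.05
Medicare tax: $1,646.16 × 0.029 = $47.74
Legal plan premium: $39.84
Union dues: $68.28
Total deductions = $146.51 + $72.28 + $33.89 + $23.05 + $47.74 + $39.84 + $68.28 = $431.59
Net pay = $1,646.16 − $431.59 = $1,214.57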